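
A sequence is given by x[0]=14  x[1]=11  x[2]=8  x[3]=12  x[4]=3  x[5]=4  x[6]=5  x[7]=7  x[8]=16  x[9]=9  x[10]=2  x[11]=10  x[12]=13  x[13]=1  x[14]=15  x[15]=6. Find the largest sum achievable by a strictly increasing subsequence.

Let S[i] be the best sum of a strictly increasing subsequence ending at i:
i:      0  1  2  3  4  5  6  7  8  9 10 11 12 13 14 15
x[i]:  14 11  8 12  3  4  5  7 16  9  2 10 13  1 15  6
S:     14 11  8 23  3  7 12 19 39 28  2 38 51  1 66 18
Maximum is 66 (e.g. 3 + 4 + 5 + 7 + 9 + 10 + 13 + 15).

66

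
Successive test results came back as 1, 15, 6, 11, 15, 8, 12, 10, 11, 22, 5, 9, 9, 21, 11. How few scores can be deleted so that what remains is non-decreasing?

Fewest deletions = n − (longest non-decreasing subsequence).
i:      1  2  3  4  5  6  7  8  9 10 11 12 13 14 15
a[i]:   1 15  6 11 15  8 12 10 11 22  5  9  9 21 11
dp:     1  2  2  3  4  3  4  4  5  6  2  4  5  6  6
max dp = 6, so deletions = 15 − 6 = 9.

9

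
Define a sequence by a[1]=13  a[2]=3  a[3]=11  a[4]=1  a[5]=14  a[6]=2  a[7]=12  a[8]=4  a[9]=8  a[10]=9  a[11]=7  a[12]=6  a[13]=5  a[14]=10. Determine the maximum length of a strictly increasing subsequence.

6

Track the smallest tail for each achievable length (strict):
13 → extends → [13]
3 → replaces 13 → [3]
11 → extends → [3, 11]
1 → replaces 3 → [1, 11]
14 → extends → [1, 11, 14]
2 → replaces 11 → [1, 2, 14]
12 → replaces 14 → [1, 2, 12]
4 → replaces 12 → [1, 2, 4]
8 → extends → [1, 2, 4, 8]
9 → extends → [1, 2, 4, 8, 9]
7 → replaces 8 → [1, 2, 4, 7, 9]
6 → replaces 7 → [1, 2, 4, 6, 9]
5 → replaces 6 → [1, 2, 4, 5, 9]
10 → extends → [1, 2, 4, 5, 9, 10]
Six tails, so the longest strictly increasing subsequence has length 6 (e.g. 1, 2, 4, 8, 9, 10).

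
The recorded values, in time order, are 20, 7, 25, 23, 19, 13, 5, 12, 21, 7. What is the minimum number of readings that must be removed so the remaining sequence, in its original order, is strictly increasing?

7

Fewest deletions = n − (longest strictly increasing subsequence).
Patience tails:
20 → extends → [20]
7 → replaces 20 → [7]
25 → extends → [7, 25]
23 → replaces 25 → [7, 23]
19 → replaces 23 → [7, 19]
13 → replaces 19 → [7, 13]
5 → replaces 7 → [5, 13]
12 → replaces 13 → [5, 12]
21 → extends → [5, 12, 21]
7 → replaces 12 → [5, 7, 21]
Longest strictly increasing subsequence has length 3, so deletions = 10 − 3 = 7.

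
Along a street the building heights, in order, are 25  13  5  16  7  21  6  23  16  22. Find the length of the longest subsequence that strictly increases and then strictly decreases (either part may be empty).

inc[i] = longest strictly increasing subsequence ending at i; dec[i] = longest strictly decreasing subsequence starting at i:
i:      1  2  3  4  5  6  7  8  9 10
a[i]:  25 13  5 16  7 21  6 23 16 22
inc:    1  1  1  2  2  3  2  4  3  4
dec:    4  3  1  3  2  2  1  2  1  1
Best peak at i=8 (value 23): inc=4, dec=2, length 4+2−1 = 5.

5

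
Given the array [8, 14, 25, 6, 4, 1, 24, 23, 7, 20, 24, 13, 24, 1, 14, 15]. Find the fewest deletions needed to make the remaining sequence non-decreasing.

11

Fewest deletions = n − (longest non-decreasing subsequence).
i:      1  2  3  4  5  6  7  8  9 10 11 12 13 14 15 16
a[i]:   8 14 25  6  4  1 24 23  7 20 24 13 24  1 14 15
dp:     1  2  3  1  1  1  3  3  2  3  4  3  5  2  4  5
max dp = 5, so deletions = 16 − 5 = 11.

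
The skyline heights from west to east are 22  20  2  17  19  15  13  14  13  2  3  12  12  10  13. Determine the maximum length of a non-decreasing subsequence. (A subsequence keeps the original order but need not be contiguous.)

6

Let dp[i] be the length of the longest such subsequence ending at index i:
i:      1  2  3  4  5  6  7  8  9 10 11 12 13 14 15
a[i]:  22 20  2 17 19 15 13 14 13  2  3 12 12 10 13
dp:     1  1  1  2  3  2  2  3  3  2  3  4  5  4  6
Maximum dp value is 6.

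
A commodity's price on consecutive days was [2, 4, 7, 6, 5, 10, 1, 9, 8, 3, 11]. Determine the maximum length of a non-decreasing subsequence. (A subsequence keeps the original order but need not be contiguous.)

Track the smallest tail for each achievable length (allowing ties):
2 → extends → [2]
4 → extends → [2, 4]
7 → extends → [2, 4, 7]
6 → replaces 7 → [2, 4, 6]
5 → replaces 6 → [2, 4, 5]
10 → extends → [2, 4, 5, 10]
1 → replaces 2 → [1, 4, 5, 10]
9 → replaces 10 → [1, 4, 5, 9]
8 → replaces 9 → [1, 4, 5, 8]
3 → replaces 4 → [1, 3, 5, 8]
11 → extends → [1, 3, 5, 8, 11]
Five tails, so the longest non-decreasing subsequence has length 5 (e.g. 2, 4, 7, 10, 11).

5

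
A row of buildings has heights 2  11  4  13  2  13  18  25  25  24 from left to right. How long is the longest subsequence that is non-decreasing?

Let dp[i] be the length of the longest such subsequence ending at index i:
i:      1  2  3  4  5  6  7  8  9 10
a[i]:   2 11  4 13  2 13 18 25 25 24
dp:     1  2  2  3  2  4  5  6  7  6
Maximum dp value is 7.

7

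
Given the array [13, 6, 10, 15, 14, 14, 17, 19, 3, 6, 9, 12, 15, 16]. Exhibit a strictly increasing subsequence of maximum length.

3, 6, 9, 12, 15, 16

Patience tails give the LIS length; then backtrack through the dp parents:
13 → extends → [13]
6 → replaces 13 → [6]
10 → extends → [6, 10]
15 → extends → [6, 10, 15]
14 → replaces 15 → [6, 10, 14]
14 → already a tail → [6, 10, 14]
17 → extends → [6, 10, 14, 17]
19 → extends → [6, 10, 14, 17, 19]
3 → replaces 6 → [3, 10, 14, 17, 19]
6 → replaces 10 → [3, 6, 14, 17, 19]
9 → replaces 14 → [3, 6, 9, 17, 19]
12 → replaces 17 → [3, 6, 9, 12, 19]
15 → replaces 19 → [3, 6, 9, 12, 15]
16 → extends → [3, 6, 9, 12, 15, 16]
Length 6; one witness is 3, 6, 9, 12, 15, 16.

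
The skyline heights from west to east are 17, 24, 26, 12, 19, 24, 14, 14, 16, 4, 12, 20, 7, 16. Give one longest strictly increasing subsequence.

12, 14, 16, 20

Patience tails give the LIS length; then backtrack through the dp parents:
17 → extends → [17]
24 → extends → [17, 24]
26 → extends → [17, 24, 26]
12 → replaces 17 → [12, 24, 26]
19 → replaces 24 → [12, 19, 26]
24 → replaces 26 → [12, 19, 24]
14 → replaces 19 → [12, 14, 24]
14 → already a tail → [12, 14, 24]
16 → replaces 24 → [12, 14, 16]
4 → replaces 12 → [4, 14, 16]
12 → replaces 14 → [4, 12, 16]
20 → extends → [4, 12, 16, 20]
7 → replaces 12 → [4, 7, 16, 20]
16 → already a tail → [4, 7, 16, 20]
Length 4; one witness is 12, 14, 16, 20.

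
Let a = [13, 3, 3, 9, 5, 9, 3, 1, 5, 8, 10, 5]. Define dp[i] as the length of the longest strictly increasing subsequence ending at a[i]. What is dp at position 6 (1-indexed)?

dp[i] = 1 + max{dp[j] : j<i, a[j]<a[i]} (or 1 if no such j):
i:      1  2  3  4  5  6  7  8  9 10 11 12
a[i]:  13  3  3  9  5  9  3  1  5  8 10  5
dp:     1  1  1  2  2  3  1  1  2  3  4  2
At index 6 the value is 3.

3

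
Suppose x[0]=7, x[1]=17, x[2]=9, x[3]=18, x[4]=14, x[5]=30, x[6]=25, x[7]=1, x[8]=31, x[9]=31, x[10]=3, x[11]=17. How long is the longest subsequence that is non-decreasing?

6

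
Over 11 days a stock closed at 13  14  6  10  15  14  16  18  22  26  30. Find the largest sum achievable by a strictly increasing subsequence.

Let S[i] be the best sum of a strictly increasing subsequence ending at i:
i:       1   2   3   4   5   6   7   8   9  10  11
a[i]:   13  14   6  10  15  14  16  18  22  26  30
S:      13  27   6  16  42  30  58  76  98 124 154
Maximum is 154 (e.g. 13 + 14 + 15 + 16 + 18 + 22 + 26 + 30).

154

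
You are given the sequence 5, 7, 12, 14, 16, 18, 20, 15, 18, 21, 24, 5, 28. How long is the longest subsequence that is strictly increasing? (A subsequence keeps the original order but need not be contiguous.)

Track the smallest tail for each achievable length (strict):
5 → extends → [5]
7 → extends → [5, 7]
12 → extends → [5, 7, 12]
14 → extends → [5, 7, 12, 14]
16 → extends → [5, 7, 12, 14, 16]
18 → extends → [5, 7, 12, 14, 16, 18]
20 → extends → [5, 7, 12, 14, 16, 18, 20]
15 → replaces 16 → [5, 7, 12, 14, 15, 18, 20]
18 → already a tail → [5, 7, 12, 14, 15, 18, 20]
21 → extends → [5, 7, 12, 14, 15, 18, 20, 21]
24 → extends → [5, 7, 12, 14, 15, 18, 20, 21, 24]
5 → already a tail → [5, 7, 12, 14, 15, 18, 20, 21, 24]
28 → extends → [5, 7, 12, 14, 15, 18, 20, 21, 24, 28]
Ten tails, so the longest strictly increasing subsequence has length 10 (e.g. 5, 7, 12, 14, 16, 18, 20, 21, 24, 28).

10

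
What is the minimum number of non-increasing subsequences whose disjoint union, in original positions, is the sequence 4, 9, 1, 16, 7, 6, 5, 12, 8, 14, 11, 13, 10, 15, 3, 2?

6

The minimum number of non-increasing subsequences covering a sequence equals the length of its longest strictly increasing subsequence.
LIS length is 6 (e.g. 4, 7, 8, 11, 13, 15), so 6 piles are needed.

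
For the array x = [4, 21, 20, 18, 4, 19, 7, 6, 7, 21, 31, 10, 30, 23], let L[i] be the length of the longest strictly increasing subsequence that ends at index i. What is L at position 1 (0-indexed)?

dp[i] = 1 + max{dp[j] : j<i, x[j]<x[i]} (or 1 if no such j):
i:      0  1  2  3  4  5  6  7  8  9 10 11 12 13
x[i]:   4 21 20 18  4 19  7  6  7 21 31 10 30 23
dp:     1  2  2  2  1  3  2  2  3  4  5  4  5  5
At index 1 the value is 2.

2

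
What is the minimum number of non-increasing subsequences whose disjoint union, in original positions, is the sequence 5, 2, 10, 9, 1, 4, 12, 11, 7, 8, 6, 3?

4

Place each on the leftmost legal pile:
5 → new pile 1 (tops now [5])
2 → pile 1 (tops now [2])
10 → new pile 2 (tops now [2, 10])
9 → pile 2 (tops now [2, 9])
1 → pile 1 (tops now [1, 9])
4 → pile 2 (tops now [1, 4])
12 → new pile 3 (tops now [1, 4, 12])
11 → pile 3 (tops now [1, 4, 11])
7 → pile 3 (tops now [1, 4, 7])
8 → new pile 4 (tops now [1, 4, 7, 8])
6 → pile 3 (tops now [1, 4, 6, 8])
3 → pile 2 (tops now [1, 3, 6, 8])
Four piles.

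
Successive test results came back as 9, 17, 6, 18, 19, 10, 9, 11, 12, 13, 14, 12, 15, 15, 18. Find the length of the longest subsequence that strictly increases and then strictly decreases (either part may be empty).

inc[i] = longest strictly increasing subsequence ending at i; dec[i] = longest strictly decreasing subsequence starting at i:
i:      1  2  3  4  5  6  7  8  9 10 11 12 13 14 15
a[i]:   9 17  6 18 19 10  9 11 12 13 14 12 15 15 18
inc:    1  2  1  3  4  2  2  3  4  5  6  4  7  7  8
dec:    2  3  1  3  3  2  1  1  1  2  2  1  1  1  1
Best peak at i=15 (value 18): inc=8, dec=1, length 8+1−1 = 8.

8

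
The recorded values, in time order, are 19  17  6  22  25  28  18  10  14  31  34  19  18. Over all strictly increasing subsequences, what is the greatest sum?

159

Let S[i] be the best sum of a strictly increasing subsequence ending at i:
i:       1   2   3   4   5   6   7   8   9  10  11  12  13
a[i]:   19  17   6  22  25  28  18  10  14  31  34  19  18
S:      19  17   6  41  66  94  35  16  30 125 159  54  48
Maximum is 159 (e.g. 19 + 22 + 25 + 28 + 31 + 34).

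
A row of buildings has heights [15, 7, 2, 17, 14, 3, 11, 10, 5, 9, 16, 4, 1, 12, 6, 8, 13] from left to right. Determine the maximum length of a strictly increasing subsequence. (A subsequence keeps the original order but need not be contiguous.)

6

Let dp[i] be the length of the longest such subsequence ending at index i:
i:      1  2  3  4  5  6  7  8  9 10 11 12 13 14 15 16 17
a[i]:  15  7  2 17 14  3 11 10  5  9 16  4  1 12  6  8 13
dp:     1  1  1  2  2  2  3  3  3  4  5  3  1  5  4  5  6
Maximum dp value is 6.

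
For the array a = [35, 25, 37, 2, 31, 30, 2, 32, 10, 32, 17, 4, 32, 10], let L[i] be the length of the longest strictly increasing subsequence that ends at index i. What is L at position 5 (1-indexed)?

dp[i] = 1 + max{dp[j] : j<i, a[j]<a[i]} (or 1 if no such j):
i:      1  2  3  4  5  6  7  8  9 10 11 12 13 14
a[i]:  35 25 37  2 31 30  2 32 10 32 17  4 32 10
dp:     1  1  2  1  2  2  1  3  2  3  3  2  4  3
At index 5 the value is 2.

2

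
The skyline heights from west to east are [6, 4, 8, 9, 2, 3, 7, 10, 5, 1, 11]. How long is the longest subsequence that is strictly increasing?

5

Track the smallest tail for each achievable length (strict):
6 → extends → [6]
4 → replaces 6 → [4]
8 → extends → [4, 8]
9 → extends → [4, 8, 9]
2 → replaces 4 → [2, 8, 9]
3 → replaces 8 → [2, 3, 9]
7 → replaces 9 → [2, 3, 7]
10 → extends → [2, 3, 7, 10]
5 → replaces 7 → [2, 3, 5, 10]
1 → replaces 2 → [1, 3, 5, 10]
11 → extends → [1, 3, 5, 10, 11]
Five tails, so the longest strictly increasing subsequence has length 5 (e.g. 6, 8, 9, 10, 11).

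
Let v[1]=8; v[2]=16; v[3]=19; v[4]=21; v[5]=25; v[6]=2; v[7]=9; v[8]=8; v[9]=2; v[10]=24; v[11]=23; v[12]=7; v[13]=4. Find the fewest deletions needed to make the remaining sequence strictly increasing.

8

Fewest deletions = n − (longest strictly increasing subsequence).
Patience tails:
8 → extends → [8]
16 → extends → [8, 16]
19 → extends → [8, 16, 19]
21 → extends → [8, 16, 19, 21]
25 → extends → [8, 16, 19, 21, 25]
2 → replaces 8 → [2, 16, 19, 21, 25]
9 → replaces 16 → [2, 9, 19, 21, 25]
8 → replaces 9 → [2, 8, 19, 21, 25]
2 → already a tail → [2, 8, 19, 21, 25]
24 → replaces 25 → [2, 8, 19, 21, 24]
23 → replaces 24 → [2, 8, 19, 21, 23]
7 → replaces 8 → [2, 7, 19, 21, 23]
4 → replaces 7 → [2, 4, 19, 21, 23]
Longest strictly increasing subsequence has length 5, so deletions = 13 − 5 = 8.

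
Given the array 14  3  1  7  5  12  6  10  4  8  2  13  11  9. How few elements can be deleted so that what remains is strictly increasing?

Fewest deletions = n − (longest strictly increasing subsequence).
i:      1  2  3  4  5  6  7  8  9 10 11 12 13 14
a[i]:  14  3  1  7  5 12  6 10  4  8  2 13 11  9
dp:     1  1  1  2  2  3  3  4  2  4  2  5  5  5
max dp = 5, so deletions = 14 − 5 = 9.

9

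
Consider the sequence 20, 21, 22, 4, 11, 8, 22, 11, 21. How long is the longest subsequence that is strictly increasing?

Track the smallest tail for each achievable length (strict):
20 → extends → [20]
21 → extends → [20, 21]
22 → extends → [20, 21, 22]
4 → replaces 20 → [4, 21, 22]
11 → replaces 21 → [4, 11, 22]
8 → replaces 11 → [4, 8, 22]
22 → already a tail → [4, 8, 22]
11 → replaces 22 → [4, 8, 11]
21 → extends → [4, 8, 11, 21]
Four tails, so the longest strictly increasing subsequence has length 4 (e.g. 4, 8, 11, 21).

4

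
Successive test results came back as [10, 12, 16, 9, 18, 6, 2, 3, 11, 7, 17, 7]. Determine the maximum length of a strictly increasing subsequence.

4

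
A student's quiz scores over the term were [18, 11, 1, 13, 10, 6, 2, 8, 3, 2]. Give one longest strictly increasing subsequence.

Patience tails give the LIS length; then backtrack through the dp parents:
18 → extends → [18]
11 → replaces 18 → [11]
1 → replaces 11 → [1]
13 → extends → [1, 13]
10 → replaces 13 → [1, 10]
6 → replaces 10 → [1, 6]
2 → replaces 6 → [1, 2]
8 → extends → [1, 2, 8]
3 → replaces 8 → [1, 2, 3]
2 → already a tail → [1, 2, 3]
Length 3; one witness is 1, 6, 8.

1, 6, 8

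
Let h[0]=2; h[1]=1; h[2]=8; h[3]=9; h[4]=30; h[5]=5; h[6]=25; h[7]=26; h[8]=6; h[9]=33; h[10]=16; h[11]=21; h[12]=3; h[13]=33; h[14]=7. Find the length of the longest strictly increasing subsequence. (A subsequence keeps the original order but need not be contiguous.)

6

Let dp[i] be the length of the longest such subsequence ending at index i:
i:      0  1  2  3  4  5  6  7  8  9 10 11 12 13 14
h[i]:   2  1  8  9 30  5 25 26  6 33 16 21  3 33  7
dp:     1  1  2  3  4  2  4  5  3  6  4  5  2  6  4
Maximum dp value is 6.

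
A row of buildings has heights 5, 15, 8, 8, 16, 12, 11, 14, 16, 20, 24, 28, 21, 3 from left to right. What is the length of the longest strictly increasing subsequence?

8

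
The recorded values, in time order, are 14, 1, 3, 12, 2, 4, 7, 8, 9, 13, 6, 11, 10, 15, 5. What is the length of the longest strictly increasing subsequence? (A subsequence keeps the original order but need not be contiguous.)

Track the smallest tail for each achievable length (strict):
14 → extends → [14]
1 → replaces 14 → [1]
3 → extends → [1, 3]
12 → extends → [1, 3, 12]
2 → replaces 3 → [1, 2, 12]
4 → replaces 12 → [1, 2, 4]
7 → extends → [1, 2, 4, 7]
8 → extends → [1, 2, 4, 7, 8]
9 → extends → [1, 2, 4, 7, 8, 9]
13 → extends → [1, 2, 4, 7, 8, 9, 13]
6 → replaces 7 → [1, 2, 4, 6, 8, 9, 13]
11 → replaces 13 → [1, 2, 4, 6, 8, 9, 11]
10 → replaces 11 → [1, 2, 4, 6, 8, 9, 10]
15 → extends → [1, 2, 4, 6, 8, 9, 10, 15]
5 → replaces 6 → [1, 2, 4, 5, 8, 9, 10, 15]
Eight tails, so the longest strictly increasing subsequence has length 8 (e.g. 1, 3, 4, 7, 8, 9, 13, 15).

8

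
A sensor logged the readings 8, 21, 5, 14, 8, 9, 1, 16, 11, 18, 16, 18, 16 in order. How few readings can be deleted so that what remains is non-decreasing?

Fewest deletions = n − (longest non-decreasing subsequence).
i:      1  2  3  4  5  6  7  8  9 10 11 12 13
a[i]:   8 21  5 14  8  9  1 16 11 18 16 18 16
dp:     1  2  1  2  2  3  1  4  4  5  5  6  6
max dp = 6, so deletions = 13 − 6 = 7.

7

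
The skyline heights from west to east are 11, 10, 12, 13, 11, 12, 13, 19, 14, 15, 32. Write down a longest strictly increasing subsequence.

10, 11, 12, 13, 14, 15, 32

Patience tails give the LIS length; then backtrack through the dp parents:
11 → extends → [11]
10 → replaces 11 → [10]
12 → extends → [10, 12]
13 → extends → [10, 12, 13]
11 → replaces 12 → [10, 11, 13]
12 → replaces 13 → [10, 11, 12]
13 → extends → [10, 11, 12, 13]
19 → extends → [10, 11, 12, 13, 19]
14 → replaces 19 → [10, 11, 12, 13, 14]
15 → extends → [10, 11, 12, 13, 14, 15]
32 → extends → [10, 11, 12, 13, 14, 15, 32]
Length 7; one witness is 10, 11, 12, 13, 14, 15, 32.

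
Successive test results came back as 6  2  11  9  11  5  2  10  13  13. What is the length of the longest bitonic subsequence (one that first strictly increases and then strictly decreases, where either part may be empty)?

5

inc[i] = longest strictly increasing subsequence ending at i; dec[i] = longest strictly decreasing subsequence starting at i:
i:      1  2  3  4  5  6  7  8  9 10
a[i]:   6  2 11  9 11  5  2 10 13 13
inc:    1  1  2  2  3  2  1  3  4  4
dec:    3  1  4  3  3  2  1  1  1  1
Best peak at i=3 (value 11): inc=2, dec=4, length 2+4−1 = 5.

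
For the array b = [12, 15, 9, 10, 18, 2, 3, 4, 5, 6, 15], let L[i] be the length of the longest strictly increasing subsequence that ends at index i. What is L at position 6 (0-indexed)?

dp[i] = 1 + max{dp[j] : j<i, b[j]<b[i]} (or 1 if no such j):
i:      0  1  2  3  4  5  6  7  8  9 10
b[i]:  12 15  9 10 18  2  3  4  5  6 15
dp:     1  2  1  2  3  1  2  3  4  5  6
At index 6 the value is 2.

2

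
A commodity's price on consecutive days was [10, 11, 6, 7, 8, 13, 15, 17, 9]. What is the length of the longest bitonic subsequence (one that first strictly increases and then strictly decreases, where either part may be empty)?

7

inc[i] = longest strictly increasing subsequence ending at i; dec[i] = longest strictly decreasing subsequence starting at i:
i:      1  2  3  4  5  6  7  8  9
a[i]:  10 11  6  7  8 13 15 17  9
inc:    1  2  1  2  3  4  5  6  4
dec:    2  2  1  1  1  2  2  2  1
Best peak at i=8 (value 17): inc=6, dec=2, length 6+2−1 = 7.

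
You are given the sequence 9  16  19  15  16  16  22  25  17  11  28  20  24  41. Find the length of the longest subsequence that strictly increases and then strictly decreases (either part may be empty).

7

inc[i] = longest strictly increasing subsequence ending at i; dec[i] = longest strictly decreasing subsequence starting at i:
i:      1  2  3  4  5  6  7  8  9 10 11 12 13 14
a[i]:   9 16 19 15 16 16 22 25 17 11 28 20 24 41
inc:    1  2  3  2  3  3  4  5  4  2  6  5  6  7
dec:    1  3  3  2  2  2  3  3  2  1  2  1  1  1
Best peak at i=8 (value 25): inc=5, dec=3, length 5+3−1 = 7.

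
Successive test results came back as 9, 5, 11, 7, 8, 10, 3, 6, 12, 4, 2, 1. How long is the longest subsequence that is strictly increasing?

5

Let dp[i] be the length of the longest such subsequence ending at index i:
i:      1  2  3  4  5  6  7  8  9 10 11 12
a[i]:   9  5 11  7  8 10  3  6 12  4  2  1
dp:     1  1  2  2  3  4  1  2  5  2  1  1
Maximum dp value is 5.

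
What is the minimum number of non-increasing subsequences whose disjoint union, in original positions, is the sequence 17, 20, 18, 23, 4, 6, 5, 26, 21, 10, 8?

4

Place each on the leftmost legal pile:
17 → new pile 1 (tops now [17])
20 → new pile 2 (tops now [17, 20])
18 → pile 2 (tops now [17, 18])
23 → new pile 3 (tops now [17, 18, 23])
4 → pile 1 (tops now [4, 18, 23])
6 → pile 2 (tops now [4, 6, 23])
5 → pile 2 (tops now [4, 5, 23])
26 → new pile 4 (tops now [4, 5, 23, 26])
21 → pile 3 (tops now [4, 5, 21, 26])
10 → pile 3 (tops now [4, 5, 10, 26])
8 → pile 3 (tops now [4, 5, 8, 26])
Four piles.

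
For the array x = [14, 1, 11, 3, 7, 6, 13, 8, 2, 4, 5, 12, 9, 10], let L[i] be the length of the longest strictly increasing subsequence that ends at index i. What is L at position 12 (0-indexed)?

dp[i] = 1 + max{dp[j] : j<i, x[j]<x[i]} (or 1 if no such j):
i:      0  1  2  3  4  5  6  7  8  9 10 11 12 13
x[i]:  14  1 11  3  7  6 13  8  2  4  5 12  9 10
dp:     1  1  2  2  3  3  4  4  2  3  4  5  5  6
At index 12 the value is 5.

5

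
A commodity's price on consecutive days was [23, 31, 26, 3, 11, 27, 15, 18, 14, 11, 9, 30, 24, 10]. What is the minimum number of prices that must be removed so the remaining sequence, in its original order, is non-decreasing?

9

Fewest deletions = n − (longest non-decreasing subsequence).
Patience tails:
23 → extends → [23]
31 → extends → [23, 31]
26 → replaces 31 → [23, 26]
3 → replaces 23 → [3, 26]
11 → replaces 26 → [3, 11]
27 → extends → [3, 11, 27]
15 → replaces 27 → [3, 11, 15]
18 → extends → [3, 11, 15, 18]
14 → replaces 15 → [3, 11, 14, 18]
11 → replaces 14 → [3, 11, 11, 18]
9 → replaces 11 → [3, 9, 11, 18]
30 → extends → [3, 9, 11, 18, 30]
24 → replaces 30 → [3, 9, 11, 18, 24]
10 → replaces 11 → [3, 9, 10, 18, 24]
Longest non-decreasing subsequence has length 5, so deletions = 14 − 5 = 9.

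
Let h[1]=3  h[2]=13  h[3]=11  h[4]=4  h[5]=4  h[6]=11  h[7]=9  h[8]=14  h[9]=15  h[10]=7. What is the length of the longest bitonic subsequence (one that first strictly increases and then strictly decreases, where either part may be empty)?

6

inc[i] = longest strictly increasing subsequence ending at i; dec[i] = longest strictly decreasing subsequence starting at i:
i:      1  2  3  4  5  6  7  8  9 10
h[i]:   3 13 11  4  4 11  9 14 15  7
inc:    1  2  2  2  2  3  3  4  5  3
dec:    1  4  3  1  1  3  2  2  2  1
Best peak at i=9 (value 15): inc=5, dec=2, length 5+2−1 = 6.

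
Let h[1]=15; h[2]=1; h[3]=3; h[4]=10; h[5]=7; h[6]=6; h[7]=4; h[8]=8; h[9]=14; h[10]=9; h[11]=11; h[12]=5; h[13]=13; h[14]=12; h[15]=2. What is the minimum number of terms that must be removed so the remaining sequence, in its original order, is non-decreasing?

Fewest deletions = n − (longest non-decreasing subsequence).
i:      1  2  3  4  5  6  7  8  9 10 11 12 13 14 15
h[i]:  15  1  3 10  7  6  4  8 14  9 11  5 13 12  2
dp:     1  1  2  3  3  3  3  4  5  5  6  4  7  7  2
max dp = 7, so deletions = 15 − 7 = 8.

8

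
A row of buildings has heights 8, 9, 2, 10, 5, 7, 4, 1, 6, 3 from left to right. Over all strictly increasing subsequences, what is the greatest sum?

27

Let S[i] be the best sum of a strictly increasing subsequence ending at i:
i:      1  2  3  4  5  6  7  8  9 10
a[i]:   8  9  2 10  5  7  4  1  6  3
S:      8 17  2 27  7 14  6  1 13  5
Maximum is 27 (e.g. 8 + 9 + 10).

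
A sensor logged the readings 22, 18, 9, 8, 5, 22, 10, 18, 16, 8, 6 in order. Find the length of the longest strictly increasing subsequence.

Track the smallest tail for each achievable length (strict):
22 → extends → [22]
18 → replaces 22 → [18]
9 → replaces 18 → [9]
8 → replaces 9 → [8]
5 → replaces 8 → [5]
22 → extends → [5, 22]
10 → replaces 22 → [5, 10]
18 → extends → [5, 10, 18]
16 → replaces 18 → [5, 10, 16]
8 → replaces 10 → [5, 8, 16]
6 → replaces 8 → [5, 6, 16]
Three tails, so the longest strictly increasing subsequence has length 3 (e.g. 9, 10, 18).

3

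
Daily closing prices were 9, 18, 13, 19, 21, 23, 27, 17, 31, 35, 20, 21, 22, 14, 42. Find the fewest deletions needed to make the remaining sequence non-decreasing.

6

Fewest deletions = n − (longest non-decreasing subsequence).
i:      1  2  3  4  5  6  7  8  9 10 11 12 13 14 15
a[i]:   9 18 13 19 21 23 27 17 31 35 20 21 22 14 42
dp:     1  2  2  3  4  5  6  3  7  8  4  5  6  3  9
max dp = 9, so deletions = 15 − 9 = 6.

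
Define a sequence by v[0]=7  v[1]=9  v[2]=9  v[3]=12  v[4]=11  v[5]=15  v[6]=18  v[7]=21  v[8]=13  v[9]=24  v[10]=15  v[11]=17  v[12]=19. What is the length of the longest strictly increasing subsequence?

7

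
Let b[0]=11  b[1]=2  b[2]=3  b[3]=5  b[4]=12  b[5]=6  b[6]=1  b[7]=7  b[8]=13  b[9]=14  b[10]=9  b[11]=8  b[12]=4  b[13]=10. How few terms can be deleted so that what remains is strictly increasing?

Fewest deletions = n − (longest strictly increasing subsequence).
i:      0  1  2  3  4  5  6  7  8  9 10 11 12 13
b[i]:  11  2  3  5 12  6  1  7 13 14  9  8  4 10
dp:     1  1  2  3  4  4  1  5  6  7  6  6  3  7
max dp = 7, so deletions = 14 − 7 = 7.

7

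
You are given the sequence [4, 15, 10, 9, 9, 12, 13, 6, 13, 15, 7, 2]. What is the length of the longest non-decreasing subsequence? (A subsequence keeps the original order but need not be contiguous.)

7

Track the smallest tail for each achievable length (allowing ties):
4 → extends → [4]
15 → extends → [4, 15]
10 → replaces 15 → [4, 10]
9 → replaces 10 → [4, 9]
9 → extends → [4, 9, 9]
12 → extends → [4, 9, 9, 12]
13 → extends → [4, 9, 9, 12, 13]
6 → replaces 9 → [4, 6, 9, 12, 13]
13 → extends → [4, 6, 9, 12, 13, 13]
15 → extends → [4, 6, 9, 12, 13, 13, 15]
7 → replaces 9 → [4, 6, 7, 12, 13, 13, 15]
2 → replaces 4 → [2, 6, 7, 12, 13, 13, 15]
Seven tails, so the longest non-decreasing subsequence has length 7 (e.g. 4, 9, 9, 12, 13, 13, 15).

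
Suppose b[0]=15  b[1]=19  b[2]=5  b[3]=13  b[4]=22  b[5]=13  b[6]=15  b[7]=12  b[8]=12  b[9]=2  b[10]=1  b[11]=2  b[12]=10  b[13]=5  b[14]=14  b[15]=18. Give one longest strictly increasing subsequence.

Patience tails give the LIS length; then backtrack through the dp parents:
15 → extends → [15]
19 → extends → [15, 19]
5 → replaces 15 → [5, 19]
13 → replaces 19 → [5, 13]
22 → extends → [5, 13, 22]
13 → already a tail → [5, 13, 22]
15 → replaces 22 → [5, 13, 15]
12 → replaces 13 → [5, 12, 15]
12 → already a tail → [5, 12, 15]
2 → replaces 5 → [2, 12, 15]
1 → replaces 2 → [1, 12, 15]
2 → replaces 12 → [1, 2, 15]
10 → replaces 15 → [1, 2, 10]
5 → replaces 10 → [1, 2, 5]
14 → extends → [1, 2, 5, 14]
18 → extends → [1, 2, 5, 14, 18]
Length 5; one witness is 1, 2, 10, 14, 18.

1, 2, 10, 14, 18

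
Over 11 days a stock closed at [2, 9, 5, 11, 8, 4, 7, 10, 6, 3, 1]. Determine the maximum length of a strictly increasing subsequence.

4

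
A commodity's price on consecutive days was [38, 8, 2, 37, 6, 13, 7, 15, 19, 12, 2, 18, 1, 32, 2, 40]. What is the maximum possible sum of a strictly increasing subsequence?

127

Let S[i] be the best sum of a strictly increasing subsequence ending at i:
i:       1   2   3   4   5   6   7   8   9  10  11  12  13  14  15  16
a[i]:   38   8   2  37   6  13   7  15  19  12   2  18   1  32   2  40
S:      38   8   2  45   8  21  15  36  55  27   2  54   1  87   3 127
Maximum is 127 (e.g. 2 + 6 + 13 + 15 + 19 + 32 + 40).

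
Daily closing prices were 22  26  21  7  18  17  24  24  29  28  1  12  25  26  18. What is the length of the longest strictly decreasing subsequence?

Let dp[i] be the longest strictly decreasing subsequence ending at i:
i:      1  2  3  4  5  6  7  8  9 10 11 12 13 14 15
a[i]:  22 26 21  7 18 17 24 24 29 28  1 12 25 26 18
dp:     1  1  2  3  3  4  2  2  1  2  5  5  3  3  4
Maximum is 5.

5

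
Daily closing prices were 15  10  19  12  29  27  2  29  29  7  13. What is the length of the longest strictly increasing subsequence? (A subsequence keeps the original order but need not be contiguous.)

4

Track the smallest tail for each achievable length (strict):
15 → extends → [15]
10 → replaces 15 → [10]
19 → extends → [10, 19]
12 → replaces 19 → [10, 12]
29 → extends → [10, 12, 29]
27 → replaces 29 → [10, 12, 27]
2 → replaces 10 → [2, 12, 27]
29 → extends → [2, 12, 27, 29]
29 → already a tail → [2, 12, 27, 29]
7 → replaces 12 → [2, 7, 27, 29]
13 → replaces 27 → [2, 7, 13, 29]
Four tails, so the longest strictly increasing subsequence has length 4 (e.g. 15, 19, 27, 29).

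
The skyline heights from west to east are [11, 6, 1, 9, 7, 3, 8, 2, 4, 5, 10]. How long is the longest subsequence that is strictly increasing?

5

Track the smallest tail for each achievable length (strict):
11 → extends → [11]
6 → replaces 11 → [6]
1 → replaces 6 → [1]
9 → extends → [1, 9]
7 → replaces 9 → [1, 7]
3 → replaces 7 → [1, 3]
8 → extends → [1, 3, 8]
2 → replaces 3 → [1, 2, 8]
4 → replaces 8 → [1, 2, 4]
5 → extends → [1, 2, 4, 5]
10 → extends → [1, 2, 4, 5, 10]
Five tails, so the longest strictly increasing subsequence has length 5 (e.g. 1, 3, 4, 5, 10).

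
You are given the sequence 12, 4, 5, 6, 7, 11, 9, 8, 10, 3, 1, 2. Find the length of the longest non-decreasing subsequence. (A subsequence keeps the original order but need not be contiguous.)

6

Track the smallest tail for each achievable length (allowing ties):
12 → extends → [12]
4 → replaces 12 → [4]
5 → extends → [4, 5]
6 → extends → [4, 5, 6]
7 → extends → [4, 5, 6, 7]
11 → extends → [4, 5, 6, 7, 11]
9 → replaces 11 → [4, 5, 6, 7, 9]
8 → replaces 9 → [4, 5, 6, 7, 8]
10 → extends → [4, 5, 6, 7, 8, 10]
3 → replaces 4 → [3, 5, 6, 7, 8, 10]
1 → replaces 3 → [1, 5, 6, 7, 8, 10]
2 → replaces 5 → [1, 2, 6, 7, 8, 10]
Six tails, so the longest non-decreasing subsequence has length 6 (e.g. 4, 5, 6, 7, 9, 10).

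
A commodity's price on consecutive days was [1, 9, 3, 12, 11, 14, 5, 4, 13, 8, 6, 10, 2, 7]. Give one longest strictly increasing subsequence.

1, 3, 5, 8, 10

Patience tails give the LIS length; then backtrack through the dp parents:
1 → extends → [1]
9 → extends → [1, 9]
3 → replaces 9 → [1, 3]
12 → extends → [1, 3, 12]
11 → replaces 12 → [1, 3, 11]
14 → extends → [1, 3, 11, 14]
5 → replaces 11 → [1, 3, 5, 14]
4 → replaces 5 → [1, 3, 4, 14]
13 → replaces 14 → [1, 3, 4, 13]
8 → replaces 13 → [1, 3, 4, 8]
6 → replaces 8 → [1, 3, 4, 6]
10 → extends → [1, 3, 4, 6, 10]
2 → replaces 3 → [1, 2, 4, 6, 10]
7 → replaces 10 → [1, 2, 4, 6, 7]
Length 5; one witness is 1, 3, 5, 8, 10.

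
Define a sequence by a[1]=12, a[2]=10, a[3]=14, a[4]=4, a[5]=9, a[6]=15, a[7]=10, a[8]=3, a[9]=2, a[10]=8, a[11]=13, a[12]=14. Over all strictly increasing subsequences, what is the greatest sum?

50

Let S[i] be the best sum of a strictly increasing subsequence ending at i:
i:      1  2  3  4  5  6  7  8  9 10 11 12
a[i]:  12 10 14  4  9 15 10  3  2  8 13 14
S:     12 10 26  4 13 41 23  3  2 12 36 50
Maximum is 50 (e.g. 4 + 9 + 10 + 13 + 14).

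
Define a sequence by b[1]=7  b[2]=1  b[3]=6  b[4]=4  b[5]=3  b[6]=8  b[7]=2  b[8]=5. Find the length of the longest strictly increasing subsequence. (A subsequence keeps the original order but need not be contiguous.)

Track the smallest tail for each achievable length (strict):
7 → extends → [7]
1 → replaces 7 → [1]
6 → extends → [1, 6]
4 → replaces 6 → [1, 4]
3 → replaces 4 → [1, 3]
8 → extends → [1, 3, 8]
2 → replaces 3 → [1, 2, 8]
5 → replaces 8 → [1, 2, 5]
Three tails, so the longest strictly increasing subsequence has length 3 (e.g. 1, 6, 8).

3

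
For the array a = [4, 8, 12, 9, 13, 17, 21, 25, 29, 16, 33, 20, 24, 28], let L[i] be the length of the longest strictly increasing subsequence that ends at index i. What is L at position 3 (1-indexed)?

3

dp[i] = 1 + max{dp[j] : j<i, a[j]<a[i]} (or 1 if no such j):
i:      1  2  3  4  5  6  7  8  9 10 11 12 13 14
a[i]:   4  8 12  9 13 17 21 25 29 16 33 20 24 28
dp:     1  2  3  3  4  5  6  7  8  5  9  6  7  8
At index 3 the value is 3.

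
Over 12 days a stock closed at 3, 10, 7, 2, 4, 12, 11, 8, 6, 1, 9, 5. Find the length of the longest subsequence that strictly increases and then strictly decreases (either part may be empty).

inc[i] = longest strictly increasing subsequence ending at i; dec[i] = longest strictly decreasing subsequence starting at i:
i:      1  2  3  4  5  6  7  8  9 10 11 12
a[i]:   3 10  7  2  4 12 11  8  6  1  9  5
inc:    1  2  2  1  2  3  3  3  3  1  4  3
dec:    3  4  3  2  2  5  4  3  2  1  2  1
Best peak at i=6 (value 12): inc=3, dec=5, length 3+5−1 = 7.

7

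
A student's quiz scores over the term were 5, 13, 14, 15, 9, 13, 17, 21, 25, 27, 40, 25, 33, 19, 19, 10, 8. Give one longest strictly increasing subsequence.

5, 13, 14, 15, 17, 21, 25, 27, 40

Patience tails give the LIS length; then backtrack through the dp parents:
5 → extends → [5]
13 → extends → [5, 13]
14 → extends → [5, 13, 14]
15 → extends → [5, 13, 14, 15]
9 → replaces 13 → [5, 9, 14, 15]
13 → replaces 14 → [5, 9, 13, 15]
17 → extends → [5, 9, 13, 15, 17]
21 → extends → [5, 9, 13, 15, 17, 21]
25 → extends → [5, 9, 13, 15, 17, 21, 25]
27 → extends → [5, 9, 13, 15, 17, 21, 25, 27]
40 → extends → [5, 9, 13, 15, 17, 21, 25, 27, 40]
25 → already a tail → [5, 9, 13, 15, 17, 21, 25, 27, 40]
33 → replaces 40 → [5, 9, 13, 15, 17, 21, 25, 27, 33]
19 → replaces 21 → [5, 9, 13, 15, 17, 19, 25, 27, 33]
19 → already a tail → [5, 9, 13, 15, 17, 19, 25, 27, 33]
10 → replaces 13 → [5, 9, 10, 15, 17, 19, 25, 27, 33]
8 → replaces 9 → [5, 8, 10, 15, 17, 19, 25, 27, 33]
Length 9; one witness is 5, 13, 14, 15, 17, 21, 25, 27, 40.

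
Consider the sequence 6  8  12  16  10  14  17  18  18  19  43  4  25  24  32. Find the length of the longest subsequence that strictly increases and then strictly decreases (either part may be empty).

inc[i] = longest strictly increasing subsequence ending at i; dec[i] = longest strictly decreasing subsequence starting at i:
i:      1  2  3  4  5  6  7  8  9 10 11 12 13 14 15
a[i]:   6  8 12 16 10 14 17 18 18 19 43  4 25 24 32
inc:    1  2  3  4  3  4  5  6  6  7  8  1  8  8  9
dec:    2  2  3  3  2  2  2  2  2  2  3  1  2  1  1
Best peak at i=11 (value 43): inc=8, dec=3, length 8+3−1 = 10.

10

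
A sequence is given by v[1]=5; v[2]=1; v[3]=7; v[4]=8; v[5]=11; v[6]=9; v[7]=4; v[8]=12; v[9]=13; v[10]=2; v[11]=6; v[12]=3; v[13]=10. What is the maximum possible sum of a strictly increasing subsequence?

Let S[i] be the best sum of a strictly increasing subsequence ending at i:
i:      1  2  3  4  5  6  7  8  9 10 11 12 13
v[i]:   5  1  7  8 11  9  4 12 13  2  6  3 10
S:      5  1 12 20 31 29  5 43 56  3 11  6 39
Maximum is 56 (e.g. 5 + 7 + 8 + 11 + 12 + 13).

56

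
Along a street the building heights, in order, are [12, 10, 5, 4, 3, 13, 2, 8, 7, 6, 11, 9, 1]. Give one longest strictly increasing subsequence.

Patience tails give the LIS length; then backtrack through the dp parents:
12 → extends → [12]
10 → replaces 12 → [10]
5 → replaces 10 → [5]
4 → replaces 5 → [4]
3 → replaces 4 → [3]
13 → extends → [3, 13]
2 → replaces 3 → [2, 13]
8 → replaces 13 → [2, 8]
7 → replaces 8 → [2, 7]
6 → replaces 7 → [2, 6]
11 → extends → [2, 6, 11]
9 → replaces 11 → [2, 6, 9]
1 → replaces 2 → [1, 6, 9]
Length 3; one witness is 5, 8, 11.

5, 8, 11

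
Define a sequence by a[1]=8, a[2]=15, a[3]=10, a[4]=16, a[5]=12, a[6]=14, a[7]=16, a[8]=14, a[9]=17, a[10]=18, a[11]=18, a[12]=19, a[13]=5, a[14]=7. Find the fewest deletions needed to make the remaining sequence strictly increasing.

Fewest deletions = n − (longest strictly increasing subsequence).
Patience tails:
8 → extends → [8]
15 → extends → [8, 15]
10 → replaces 15 → [8, 10]
16 → extends → [8, 10, 16]
12 → replaces 16 → [8, 10, 12]
14 → extends → [8, 10, 12, 14]
16 → extends → [8, 10, 12, 14, 16]
14 → already a tail → [8, 10, 12, 14, 16]
17 → extends → [8, 10, 12, 14, 16, 17]
18 → extends → [8, 10, 12, 14, 16, 17, 18]
18 → already a tail → [8, 10, 12, 14, 16, 17, 18]
19 → extends → [8, 10, 12, 14, 16, 17, 18, 19]
5 → replaces 8 → [5, 10, 12, 14, 16, 17, 18, 19]
7 → replaces 10 → [5, 7, 12, 14, 16, 17, 18, 19]
Longest strictly increasing subsequence has length 8, so deletions = 14 − 8 = 6.

6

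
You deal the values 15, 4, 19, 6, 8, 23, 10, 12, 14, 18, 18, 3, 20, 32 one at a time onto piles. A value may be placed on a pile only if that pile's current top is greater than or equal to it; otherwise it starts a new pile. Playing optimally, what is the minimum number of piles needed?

The minimum number of non-increasing subsequences covering a sequence equals the length of its longest strictly increasing subsequence.
LIS length is 9 (e.g. 4, 6, 8, 10, 12, 14, 18, 20, 32), so 9 piles are needed.

9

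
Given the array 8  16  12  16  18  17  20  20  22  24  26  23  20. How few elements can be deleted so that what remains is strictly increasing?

5

Fewest deletions = n − (longest strictly increasing subsequence).
Patience tails:
8 → extends → [8]
16 → extends → [8, 16]
12 → replaces 16 → [8, 12]
16 → extends → [8, 12, 16]
18 → extends → [8, 12, 16, 18]
17 → replaces 18 → [8, 12, 16, 17]
20 → extends → [8, 12, 16, 17, 20]
20 → already a tail → [8, 12, 16, 17, 20]
22 → extends → [8, 12, 16, 17, 20, 22]
24 → extends → [8, 12, 16, 17, 20, 22, 24]
26 → extends → [8, 12, 16, 17, 20, 22, 24, 26]
23 → replaces 24 → [8, 12, 16, 17, 20, 22, 23, 26]
20 → already a tail → [8, 12, 16, 17, 20, 22, 23, 26]
Longest strictly increasing subsequence has length 8, so deletions = 13 − 8 = 5.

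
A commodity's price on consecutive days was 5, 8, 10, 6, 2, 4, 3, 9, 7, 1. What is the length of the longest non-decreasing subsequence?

Let dp[i] be the length of the longest such subsequence ending at index i:
i:      1  2  3  4  5  6  7  8  9 10
a[i]:   5  8 10  6  2  4  3  9  7  1
dp:     1  2  3  2  1  2  2  3  3  1
Maximum dp value is 3.

3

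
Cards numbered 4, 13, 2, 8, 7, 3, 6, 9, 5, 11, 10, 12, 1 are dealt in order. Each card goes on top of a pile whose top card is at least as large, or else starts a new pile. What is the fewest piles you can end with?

The minimum number of non-increasing subsequences covering a sequence equals the length of its longest strictly increasing subsequence.
LIS length is 6 (e.g. 2, 3, 6, 9, 11, 12), so 6 piles are needed.

6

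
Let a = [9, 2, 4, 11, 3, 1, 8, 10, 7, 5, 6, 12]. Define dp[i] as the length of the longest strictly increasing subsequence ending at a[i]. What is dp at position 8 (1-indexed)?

4

dp[i] = 1 + max{dp[j] : j<i, a[j]<a[i]} (or 1 if no such j):
i:      1  2  3  4  5  6  7  8  9 10 11 12
a[i]:   9  2  4 11  3  1  8 10  7  5  6 12
dp:     1  1  2  3  2  1  3  4  3  3  4  5
At index 8 the value is 4.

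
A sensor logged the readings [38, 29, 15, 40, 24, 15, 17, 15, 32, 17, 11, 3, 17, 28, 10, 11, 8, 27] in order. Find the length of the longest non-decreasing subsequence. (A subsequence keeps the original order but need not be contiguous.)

Track the smallest tail for each achievable length (allowing ties):
38 → extends → [38]
29 → replaces 38 → [29]
15 → replaces 29 → [15]
40 → extends → [15, 40]
24 → replaces 40 → [15, 24]
15 → replaces 24 → [15, 15]
17 → extends → [15, 15, 17]
15 → replaces 17 → [15, 15, 15]
32 → extends → [15, 15, 15, 32]
17 → replaces 32 → [15, 15, 15, 17]
11 → replaces 15 → [11, 15, 15, 17]
3 → replaces 11 → [3, 15, 15, 17]
17 → extends → [3, 15, 15, 17, 17]
28 → extends → [3, 15, 15, 17, 17, 28]
10 → replaces 15 → [3, 10, 15, 17, 17, 28]
11 → replaces 15 → [3, 10, 11, 17, 17, 28]
8 → replaces 10 → [3, 8, 11, 17, 17, 28]
27 → replaces 28 → [3, 8, 11, 17, 17, 27]
Six tails, so the longest non-decreasing subsequence has length 6 (e.g. 15, 15, 17, 17, 17, 28).

6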